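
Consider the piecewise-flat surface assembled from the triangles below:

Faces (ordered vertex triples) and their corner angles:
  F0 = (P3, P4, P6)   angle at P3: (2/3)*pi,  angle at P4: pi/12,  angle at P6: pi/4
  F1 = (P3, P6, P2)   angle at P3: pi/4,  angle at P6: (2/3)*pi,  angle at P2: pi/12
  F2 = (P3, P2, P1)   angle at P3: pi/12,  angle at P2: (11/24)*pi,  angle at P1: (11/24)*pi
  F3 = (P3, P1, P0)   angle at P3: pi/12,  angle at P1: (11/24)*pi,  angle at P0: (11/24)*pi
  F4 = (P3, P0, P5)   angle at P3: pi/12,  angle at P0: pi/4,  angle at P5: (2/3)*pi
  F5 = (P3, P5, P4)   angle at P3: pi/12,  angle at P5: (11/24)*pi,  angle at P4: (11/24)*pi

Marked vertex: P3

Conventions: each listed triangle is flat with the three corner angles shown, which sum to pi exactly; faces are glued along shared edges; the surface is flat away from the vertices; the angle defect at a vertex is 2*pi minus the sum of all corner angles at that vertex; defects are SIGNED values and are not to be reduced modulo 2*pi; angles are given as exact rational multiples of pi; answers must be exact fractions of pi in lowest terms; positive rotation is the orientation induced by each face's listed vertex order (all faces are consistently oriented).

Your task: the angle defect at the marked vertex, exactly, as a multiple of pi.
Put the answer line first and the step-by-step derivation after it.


Answer: defect(P3) = (3/4)*pi

Sum of corner angles at P3: (5/4)*pi
defect = 2*pi - (5/4)*pi


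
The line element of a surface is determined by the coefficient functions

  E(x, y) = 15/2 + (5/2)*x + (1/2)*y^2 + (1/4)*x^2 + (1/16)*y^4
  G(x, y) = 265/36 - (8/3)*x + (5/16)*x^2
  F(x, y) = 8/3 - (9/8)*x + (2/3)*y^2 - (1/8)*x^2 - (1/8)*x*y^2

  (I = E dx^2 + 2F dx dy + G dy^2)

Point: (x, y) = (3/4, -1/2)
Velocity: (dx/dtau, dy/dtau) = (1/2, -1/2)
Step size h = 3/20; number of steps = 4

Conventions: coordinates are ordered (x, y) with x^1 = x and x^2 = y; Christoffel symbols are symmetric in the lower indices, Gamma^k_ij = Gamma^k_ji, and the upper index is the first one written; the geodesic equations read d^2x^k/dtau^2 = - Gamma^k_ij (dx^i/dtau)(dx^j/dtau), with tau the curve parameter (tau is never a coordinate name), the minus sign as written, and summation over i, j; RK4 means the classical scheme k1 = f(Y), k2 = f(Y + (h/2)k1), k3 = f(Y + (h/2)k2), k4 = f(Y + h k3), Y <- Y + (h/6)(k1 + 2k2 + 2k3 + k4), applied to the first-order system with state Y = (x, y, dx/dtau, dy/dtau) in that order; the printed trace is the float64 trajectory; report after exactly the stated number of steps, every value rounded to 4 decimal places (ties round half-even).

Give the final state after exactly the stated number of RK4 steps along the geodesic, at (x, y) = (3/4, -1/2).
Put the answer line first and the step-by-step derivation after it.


Answer: x = 1.0400, y = -0.8059, dx/dtau = 0.4677, dy/dtau = -0.5206

f(Y) = (dx/dtau, dy/dtau, -Gamma^x_ij Y'^i Y'^j, -Gamma^y_ij Y'^i Y'^j) with the Gammas evaluated at the stage position; h = 0.150000; intermediate values shown to 6 dp
step 0: x = 0.7500, y = -0.5000, dx/dtau = 0.5000, dy/dtau = -0.5000
step 1:
  k1: at (x, y) = (0.750000, -0.500000), (dx/dtau, dy/dtau) = (0.500000, -0.500000); Gamma_xxx = 0.200842, Gamma_xxy = 0.012302, Gamma_xyy = 0.058479, Gamma_yxx = -0.263485, Gamma_yxy = -0.202691, Gamma_yyy = -0.020023; k1 = (0.500000, -0.500000, -0.058679, -0.030469)
  k2: at (x, y) = (0.787500, -0.537500), (dx/dtau, dy/dtau) = (0.495599, -0.502285); Gamma_xxx = 0.198497, Gamma_xxy = 0.009200, Gamma_xyy = 0.052155, Gamma_yxx = -0.264073, Gamma_yxy = -0.202463, Gamma_yyy = -0.017854; k2 = (0.495599, -0.502285, -0.057332, -0.031434)
  k3: at (x, y) = (0.787170, -0.537671), (dx/dtau, dy/dtau) = (0.495700, -0.502358); Gamma_xxx = 0.198513, Gamma_xxy = 0.009200, Gamma_xyy = 0.052147, Gamma_yxx = -0.264034, Gamma_yxy = -0.202457, Gamma_yyy = -0.017854; k3 = (0.495700, -0.502358, -0.057356, -0.031447)
  k4: at (x, y) = (0.824355, -0.575354), (dx/dtau, dy/dtau) = (0.491397, -0.504717); Gamma_xxx = 0.196217, Gamma_xxy = 0.006140, Gamma_xyy = 0.046066, Gamma_yxx = -0.264586, Gamma_yxy = -0.202230, Gamma_yyy = -0.015777; k4 = (0.491397, -0.504717, -0.056070, -0.032404)
  Y <- Y + (h/6)(k1 + 2k2 + 2k3 + k4): x = 0.8243, y = -0.5754, dx/dtau = 0.4914, dy/dtau = -0.5047
step 2:
  k1: at (x, y) = (0.824350, -0.575350), (dx/dtau, dy/dtau) = (0.491397, -0.504716); Gamma_xxx = 0.196217, Gamma_xxy = 0.006140, Gamma_xyy = 0.046067, Gamma_yxx = -0.264585, Gamma_yxy = -0.202230, Gamma_yyy = -0.015777; k1 = (0.491397, -0.504716, -0.056070, -0.032404)
  k2: at (x, y) = (0.861205, -0.613204), (dx/dtau, dy/dtau) = (0.487192, -0.507146); Gamma_xxx = 0.193967, Gamma_xxy = 0.003116, Gamma_xyy = 0.040223, Gamma_yxx = -0.265087, Gamma_yxy = -0.202001, Gamma_yyy = -0.013786; k2 = (0.487192, -0.507146, -0.054845, -0.033354)
  k3: at (x, y) = (0.860889, -0.613386), (dx/dtau, dy/dtau) = (0.487283, -0.507217); Gamma_xxx = 0.193983, Gamma_xxy = 0.003114, Gamma_xyy = 0.040212, Gamma_yxx = -0.265047, Gamma_yxy = -0.201993, Gamma_yyy = -0.013785; k3 = (0.487283, -0.507217, -0.054866, -0.033368)
  k4: at (x, y) = (0.897442, -0.651433), (dx/dtau, dy/dtau) = (0.483167, -0.509721); Gamma_xxx = 0.191773, Gamma_xxy = 0.000119, Gamma_xyy = 0.034591, Gamma_yxx = -0.265485, Gamma_yxy = -0.201757, Gamma_yyy = -0.011874; k4 = (0.483167, -0.509721, -0.053698, -0.034315)
  Y <- Y + (h/6)(k1 + 2k2 + 2k3 + k4): x = 0.8974, y = -0.6514, dx/dtau = 0.4832, dy/dtau = -0.5097
step 3:
  k1: at (x, y) = (0.897438, -0.651429), (dx/dtau, dy/dtau) = (0.483167, -0.509720); Gamma_xxx = 0.191773, Gamma_xxy = 0.000119, Gamma_xyy = 0.034592, Gamma_yxx = -0.265484, Gamma_yxy = -0.201757, Gamma_yyy = -0.011874; k1 = (0.483167, -0.509720, -0.053698, -0.034315)
  k2: at (x, y) = (0.933675, -0.689658), (dx/dtau, dy/dtau) = (0.479140, -0.512294); Gamma_xxx = 0.189601, Gamma_xxy = -0.002852, Gamma_xyy = 0.029187, Gamma_yxx = -0.265843, Gamma_yxy = -0.201510, Gamma_yyy = -0.010037; k2 = (0.479140, -0.512294, -0.052588, -0.035261)
  k3: at (x, y) = (0.933373, -0.689851), (dx/dtau, dy/dtau) = (0.479223, -0.512364); Gamma_xxx = 0.189616, Gamma_xxy = -0.002854, Gamma_xyy = 0.029173, Gamma_yxx = -0.265803, Gamma_yxy = -0.201503, Gamma_yyy = -0.010034; k3 = (0.479223, -0.512364, -0.052606, -0.035276)
  k4: at (x, y) = (0.969321, -0.728284), (dx/dtau, dy/dtau) = (0.475276, -0.515011); Gamma_xxx = 0.187476, Gamma_xxy = -0.005808, Gamma_xyy = 0.023974, Gamma_yxx = -0.266066, Gamma_yxy = -0.201241, Gamma_yyy = -0.008266; k4 = (0.475276, -0.515011, -0.051551, -0.036223)
  Y <- Y + (h/6)(k1 + 2k2 + 2k3 + k4): x = 0.9693, y = -0.7283, dx/dtau = 0.4753, dy/dtau = -0.5150
step 4:
  k1: at (x, y) = (0.969317, -0.728280), (dx/dtau, dy/dtau) = (0.475276, -0.515010); Gamma_xxx = 0.187476, Gamma_xxy = -0.005808, Gamma_xyy = 0.023974, Gamma_yxx = -0.266066, Gamma_yxy = -0.201241, Gamma_yyy = -0.008266; k1 = (0.475276, -0.515010, -0.051551, -0.036223)
  k2: at (x, y) = (1.004963, -0.766906), (dx/dtau, dy/dtau) = (0.471410, -0.517727); Gamma_xxx = 0.185366, Gamma_xxy = -0.008748, Gamma_xyy = 0.018974, Gamma_yxx = -0.266219, Gamma_yxy = -0.200961, Gamma_yyy = -0.006562; k2 = (0.471410, -0.517727, -0.050550, -0.037174)
  k3: at (x, y) = (1.004673, -0.767110), (dx/dtau, dy/dtau) = (0.471485, -0.517798); Gamma_xxx = 0.185379, Gamma_xxy = -0.008753, Gamma_xyy = 0.018958, Gamma_yxx = -0.266178, Gamma_yxy = -0.200952, Gamma_yyy = -0.006558; k3 = (0.471485, -0.517798, -0.050566, -0.037190)
  k4: at (x, y) = (1.040040, -0.805950), (dx/dtau, dy/dtau) = (0.467691, -0.520589); Gamma_xxx = 0.183294, Gamma_xxy = -0.011687, Gamma_xyy = 0.014146, Gamma_yxx = -0.266201, Gamma_yxy = -0.200649, Gamma_yyy = -0.004911; k4 = (0.467691, -0.520589, -0.049618, -0.038148)
  Y <- Y + (h/6)(k1 + 2k2 + 2k3 + k4): x = 1.0400, y = -0.8059, dx/dtau = 0.4677, dy/dtau = -0.5206


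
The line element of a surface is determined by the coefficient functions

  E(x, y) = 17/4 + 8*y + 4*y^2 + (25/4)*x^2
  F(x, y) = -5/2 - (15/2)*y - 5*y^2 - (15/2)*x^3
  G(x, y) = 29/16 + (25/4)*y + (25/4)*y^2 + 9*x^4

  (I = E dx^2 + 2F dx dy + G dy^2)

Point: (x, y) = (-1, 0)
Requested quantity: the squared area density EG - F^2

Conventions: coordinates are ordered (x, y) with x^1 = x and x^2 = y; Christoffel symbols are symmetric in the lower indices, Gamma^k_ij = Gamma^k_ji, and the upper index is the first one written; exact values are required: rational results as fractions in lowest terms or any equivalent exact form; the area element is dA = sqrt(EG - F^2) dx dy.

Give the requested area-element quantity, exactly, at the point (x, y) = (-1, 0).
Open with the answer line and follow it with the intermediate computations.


Answer: EG - F^2 = 2833/32

E = 21/2, F = 5, G = 173/16; EG - F^2 = 2833/32


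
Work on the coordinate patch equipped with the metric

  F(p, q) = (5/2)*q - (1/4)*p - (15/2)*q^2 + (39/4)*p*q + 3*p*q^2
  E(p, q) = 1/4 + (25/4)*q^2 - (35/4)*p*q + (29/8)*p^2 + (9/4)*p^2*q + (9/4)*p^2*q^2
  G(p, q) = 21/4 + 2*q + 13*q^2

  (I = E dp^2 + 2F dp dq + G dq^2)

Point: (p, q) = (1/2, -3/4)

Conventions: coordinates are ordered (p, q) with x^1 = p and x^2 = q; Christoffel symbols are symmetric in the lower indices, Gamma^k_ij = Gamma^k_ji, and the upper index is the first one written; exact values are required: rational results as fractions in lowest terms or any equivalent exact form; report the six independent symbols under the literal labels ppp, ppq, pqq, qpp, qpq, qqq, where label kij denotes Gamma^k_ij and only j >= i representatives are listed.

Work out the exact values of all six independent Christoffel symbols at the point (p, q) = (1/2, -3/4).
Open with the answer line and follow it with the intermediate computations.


Answer: Gamma_ppp = 263444/21509, Gamma_ppq = -317892/21509, Gamma_pqq = 418304/21509, Gamma_qpp = 869157/86036, Gamma_qpq = -259522/21509, Gamma_qqq = 324484/21509

E = 2009/256, F = -289/32, G = 177/16 at the point
E_p = 625/64, E_q = -449/32, F_p = -47/8, F_q = 131/8, G_p = 0, G_q = -35/2
EG - F^2 = 21509/4096;  g^inv = (4096/21509) * [[177/16, 289/32], [289/32, 2009/256]]
first-kind symbols [ij,l] = (1/2)(d_i g_jl + d_j g_il - d_l g_ij): [pp,p] = E_p/2 = 625/128, [pp,q] = F_p - E_q/2 = 73/64, [pq,p] = E_q/2 = -449/64, [pq,q] = G_p/2 = 0, [qq,p] = F_q - G_p/2 = 131/8, [qq,q] = G_q/2 = -35/4
Gamma^p_ij = (G*[ij,p] - F*[ij,q])/(EG - F^2), Gamma^q_ij = (E*[ij,q] - F*[ij,p])/(EG - F^2)


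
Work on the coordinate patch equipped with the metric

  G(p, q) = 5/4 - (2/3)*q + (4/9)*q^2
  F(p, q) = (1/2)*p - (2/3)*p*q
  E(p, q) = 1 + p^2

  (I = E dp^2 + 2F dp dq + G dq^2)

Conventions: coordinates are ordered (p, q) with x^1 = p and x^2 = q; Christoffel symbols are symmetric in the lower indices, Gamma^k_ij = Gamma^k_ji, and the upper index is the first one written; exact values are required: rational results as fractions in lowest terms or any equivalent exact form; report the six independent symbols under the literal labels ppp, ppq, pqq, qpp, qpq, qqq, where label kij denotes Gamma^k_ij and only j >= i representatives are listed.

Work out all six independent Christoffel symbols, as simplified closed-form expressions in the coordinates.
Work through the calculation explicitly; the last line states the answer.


E = 1 + p^2; F = (1/2)*p - (2/3)*p*q; G = 5/4 - (2/3)*q + (4/9)*q^2
Gamma^k_ij = (1/2) g^{kl} (d_i g_jl + d_j g_il - d_l g_ij), with g^inv = (1/(EG-F^2)) [[G, -F], [-F, E]]
first partials: E_p = 2*p, E_q = 0, F_p = 1/2 - (2/3)*q, F_q = -(2/3)*p, G_p = 0, G_q = -2/3 + (8/9)*q
D = EG - F^2 = 5/4 - (2/3)*q + (4/9)*q^2 + p^2
expanded: Gamma^p_pp = (G E_p - 2F F_p + F E_q)/(2D), Gamma^p_pq = (G E_q - F G_p)/(2D), Gamma^p_qq = (2G F_q - G G_p - F G_q)/(2D), Gamma^q_pp = (2E F_p - E E_q - F E_p)/(2D), Gamma^q_pq = (E G_p - F E_q)/(2D), Gamma^q_qq = (E G_q - 2F F_q + F G_p)/(2D); substitute and cancel common factors

Answer: Gamma_ppp = 36*p/(36*p^2 + 16*q^2 - 24*q + 45), Gamma_ppq = 0, Gamma_pqq = -24*p/(36*p^2 + 16*q^2 - 24*q + 45), Gamma_qpp = (18 - 24*q)/(36*p^2 + 16*q^2 - 24*q + 45), Gamma_qpq = 0, Gamma_qqq = (16*q - 12)/(36*p^2 + 16*q^2 - 24*q + 45)


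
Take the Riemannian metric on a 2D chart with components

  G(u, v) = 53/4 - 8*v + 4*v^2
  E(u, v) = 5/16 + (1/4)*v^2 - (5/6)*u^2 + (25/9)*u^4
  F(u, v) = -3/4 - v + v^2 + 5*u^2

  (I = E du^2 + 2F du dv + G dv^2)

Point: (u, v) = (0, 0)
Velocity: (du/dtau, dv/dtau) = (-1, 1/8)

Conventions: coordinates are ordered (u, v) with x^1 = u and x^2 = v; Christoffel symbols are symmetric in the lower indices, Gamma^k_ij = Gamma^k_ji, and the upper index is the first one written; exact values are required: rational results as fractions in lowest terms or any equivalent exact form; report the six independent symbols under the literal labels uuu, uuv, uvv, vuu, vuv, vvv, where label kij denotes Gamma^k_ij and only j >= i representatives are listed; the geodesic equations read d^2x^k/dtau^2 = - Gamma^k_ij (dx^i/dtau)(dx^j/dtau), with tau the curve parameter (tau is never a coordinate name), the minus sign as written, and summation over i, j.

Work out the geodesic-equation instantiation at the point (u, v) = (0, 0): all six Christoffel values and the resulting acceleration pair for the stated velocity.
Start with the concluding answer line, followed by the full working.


Answer: Gamma_uuu = 0, Gamma_uuv = 0, Gamma_uvv = -1040/229, Gamma_vuu = 0, Gamma_vuv = 0, Gamma_vvv = -128/229; accelerations (d^2u/dtau^2, d^2v/dtau^2) = (65/916, 2/229)

E = 5/16, F = -3/4, G = 53/4 at the point
E_u = 0, E_v = 0, F_u = 0, F_v = -1, G_u = 0, G_v = -8
EG - F^2 = 229/64;  g^inv = (64/229) * [[53/4, 3/4], [3/4, 5/16]]
first-kind symbols [ij,l] = (1/2)(d_i g_jl + d_j g_il - d_l g_ij): [uu,u] = E_u/2 = 0, [uu,v] = F_u - E_v/2 = 0, [uv,u] = E_v/2 = 0, [uv,v] = G_u/2 = 0, [vv,u] = F_v - G_u/2 = -1, [vv,v] = G_v/2 = -4
Gamma^u_ij = (G*[ij,u] - F*[ij,v])/(EG - F^2), Gamma^v_ij = (E*[ij,v] - F*[ij,u])/(EG - F^2)
Gamma_uuu = 0, Gamma_uuv = 0, Gamma_uvv = -1040/229, Gamma_vuu = 0, Gamma_vuv = 0, Gamma_vvv = -128/229
d^2u/dtau^2 = -(Gamma_uuu*(-1)^2 + 2*Gamma_uuv*(-1)*(1/8) + Gamma_uvv*(1/8)^2) = 65/916
d^2v/dtau^2 = -(Gamma_vuu*(-1)^2 + 2*Gamma_vuv*(-1)*(1/8) + Gamma_vvv*(1/8)^2) = 2/229


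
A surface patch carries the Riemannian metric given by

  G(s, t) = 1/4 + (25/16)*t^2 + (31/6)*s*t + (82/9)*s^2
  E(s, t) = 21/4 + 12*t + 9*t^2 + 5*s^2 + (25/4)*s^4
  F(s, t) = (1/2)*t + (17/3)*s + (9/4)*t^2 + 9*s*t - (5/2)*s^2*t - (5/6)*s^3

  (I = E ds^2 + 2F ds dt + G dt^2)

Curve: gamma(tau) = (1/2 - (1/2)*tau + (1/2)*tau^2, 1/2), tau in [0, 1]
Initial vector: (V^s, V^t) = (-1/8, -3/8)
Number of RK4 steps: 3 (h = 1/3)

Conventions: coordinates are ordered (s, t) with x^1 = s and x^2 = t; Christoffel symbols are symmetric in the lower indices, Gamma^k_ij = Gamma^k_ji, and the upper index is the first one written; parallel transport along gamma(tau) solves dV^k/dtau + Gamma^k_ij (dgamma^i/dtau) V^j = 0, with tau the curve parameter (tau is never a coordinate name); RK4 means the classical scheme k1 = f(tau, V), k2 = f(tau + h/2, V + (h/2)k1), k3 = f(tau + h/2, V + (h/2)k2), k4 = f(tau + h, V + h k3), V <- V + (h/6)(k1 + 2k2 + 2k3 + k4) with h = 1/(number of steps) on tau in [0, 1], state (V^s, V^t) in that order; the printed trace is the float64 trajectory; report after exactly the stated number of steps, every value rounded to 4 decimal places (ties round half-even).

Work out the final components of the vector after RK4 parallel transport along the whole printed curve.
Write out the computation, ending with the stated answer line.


gamma'(tau) = (-1/2 + tau, 0); f(tau, V)^k = -Gamma^k_ij(gamma(tau)) gamma'^i(tau) V^j; h = 1/3; intermediate values shown to 6 dp
curve data and Christoffel symbols at the stage parameters:
  tau = 0.000000: gamma = (0.500000, 0.500000), gamma' = (-0.500000, 0.000000); Gamma_sss = 0.866004, Gamma_sst = 0.360829, Gamma_stt = -0.239707, Gamma_tss = -1.651591, Gamma_tst = 0.919267, Gamma_ttt = 0.804336
  tau = 0.166667: gamma = (0.430556, 0.500000), gamma' = (-0.333333, 0.000000); Gamma_sss = 0.755882, Gamma_sst = 0.401727, Gamma_stt = -0.226793, Gamma_tss = -1.618477, Gamma_tst = 0.944081, Gamma_ttt = 0.872454
  tau = 0.333333: gamma = (0.388889, 0.500000), gamma' = (-0.166667, 0.000000); Gamma_sss = 0.682886, Gamma_sst = 0.427772, Gamma_stt = -0.215036, Gamma_tss = -1.579749, Gamma_tst = 0.958551, Gamma_ttt = 0.912814
  tau = 0.500000: gamma = (0.375000, 0.500000), gamma' = (0.000000, 0.000000); Gamma_sss = 0.657638, Gamma_sst = 0.436687, Gamma_stt = -0.210409, Gamma_tss = -1.563492, Gamma_tst = 0.963323, Gamma_ttt = 0.926066
  tau = 0.666667: gamma = (0.388889, 0.500000), gamma' = (0.166667, 0.000000); Gamma_sss = 0.682886, Gamma_sst = 0.427772, Gamma_stt = -0.215036, Gamma_tss = -1.579749, Gamma_tst = 0.958551, Gamma_ttt = 0.912814
  tau = 0.833333: gamma = (0.430556, 0.500000), gamma' = (0.333333, 0.000000); Gamma_sss = 0.755882, Gamma_sst = 0.401727, Gamma_stt = -0.226793, Gamma_tss = -1.618477, Gamma_tst = 0.944081, Gamma_ttt = 0.872454
  tau = 1.000000: gamma = (0.500000, 0.500000), gamma' = (0.500000, 0.000000); Gamma_sss = 0.866004, Gamma_sst = 0.360829, Gamma_stt = -0.239707, Gamma_tss = -1.651591, Gamma_tst = 0.919267, Gamma_ttt = 0.804336
step 0: V^s = -0.1250, V^t = -0.3750
step 1: k1 = (-0.121781, -0.069138), k2 = (-0.088368, -0.043250), k3 = (-0.086387, -0.044896), k4 = (-0.045307, -0.021807); V <- V + (h/6)(k1 + 2k2 + 2k3 + k4): V^s = -0.1537, V^t = -0.3898
step 2: k1 = (-0.045287, -0.021813), k2 = (0.000000, 0.000000), k3 = (0.000000, 0.000000), k4 = (0.045287, 0.021813); V <- V + (h/6)(k1 + 2k2 + 2k3 + k4): V^s = -0.1537, V^t = -0.3898
step 3: k1 = (0.045287, 0.021813), k2 = (0.088542, 0.042690), k3 = (0.086259, 0.045485), k4 = (0.121701, 0.069037); V <- V + (h/6)(k1 + 2k2 + 2k3 + k4): V^s = -0.1250, V^t = -0.3750

Answer: V^s = -0.1250, V^t = -0.3750


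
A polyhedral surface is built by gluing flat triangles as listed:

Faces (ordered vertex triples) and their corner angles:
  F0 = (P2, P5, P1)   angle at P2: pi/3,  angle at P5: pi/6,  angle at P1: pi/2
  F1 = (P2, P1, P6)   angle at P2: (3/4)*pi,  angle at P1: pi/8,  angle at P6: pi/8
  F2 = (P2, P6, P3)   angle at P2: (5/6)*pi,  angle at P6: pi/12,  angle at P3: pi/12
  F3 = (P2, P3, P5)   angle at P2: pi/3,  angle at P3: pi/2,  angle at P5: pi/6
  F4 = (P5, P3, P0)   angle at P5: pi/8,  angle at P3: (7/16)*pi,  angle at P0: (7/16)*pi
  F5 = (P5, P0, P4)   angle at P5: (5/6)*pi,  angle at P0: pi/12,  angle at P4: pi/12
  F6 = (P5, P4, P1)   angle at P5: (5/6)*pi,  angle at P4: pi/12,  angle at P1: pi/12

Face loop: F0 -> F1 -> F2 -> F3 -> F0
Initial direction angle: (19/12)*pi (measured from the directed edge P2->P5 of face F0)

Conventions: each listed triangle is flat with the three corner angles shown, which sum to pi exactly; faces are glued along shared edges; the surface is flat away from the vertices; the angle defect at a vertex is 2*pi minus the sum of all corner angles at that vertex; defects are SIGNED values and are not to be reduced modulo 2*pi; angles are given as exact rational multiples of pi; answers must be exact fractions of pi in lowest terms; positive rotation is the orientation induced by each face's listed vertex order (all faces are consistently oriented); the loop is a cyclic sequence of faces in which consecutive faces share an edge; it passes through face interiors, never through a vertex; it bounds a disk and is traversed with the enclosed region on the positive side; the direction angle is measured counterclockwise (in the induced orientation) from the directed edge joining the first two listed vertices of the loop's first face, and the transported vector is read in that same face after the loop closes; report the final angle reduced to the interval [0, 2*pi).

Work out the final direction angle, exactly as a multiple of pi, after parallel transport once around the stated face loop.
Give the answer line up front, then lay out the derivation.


Answer: final direction angle = (4/3)*pi

enclosed vertex P2: corner angles sum to (9/4)*pi, defect = 2*pi - (9/4)*pi = -pi/4
final direction = starting direction + enclosed defect total, reduced mod 2*pi (induced orientation)
final angle = (19/12)*pi - pi/4 = (4/3)*pi (mod 2*pi)


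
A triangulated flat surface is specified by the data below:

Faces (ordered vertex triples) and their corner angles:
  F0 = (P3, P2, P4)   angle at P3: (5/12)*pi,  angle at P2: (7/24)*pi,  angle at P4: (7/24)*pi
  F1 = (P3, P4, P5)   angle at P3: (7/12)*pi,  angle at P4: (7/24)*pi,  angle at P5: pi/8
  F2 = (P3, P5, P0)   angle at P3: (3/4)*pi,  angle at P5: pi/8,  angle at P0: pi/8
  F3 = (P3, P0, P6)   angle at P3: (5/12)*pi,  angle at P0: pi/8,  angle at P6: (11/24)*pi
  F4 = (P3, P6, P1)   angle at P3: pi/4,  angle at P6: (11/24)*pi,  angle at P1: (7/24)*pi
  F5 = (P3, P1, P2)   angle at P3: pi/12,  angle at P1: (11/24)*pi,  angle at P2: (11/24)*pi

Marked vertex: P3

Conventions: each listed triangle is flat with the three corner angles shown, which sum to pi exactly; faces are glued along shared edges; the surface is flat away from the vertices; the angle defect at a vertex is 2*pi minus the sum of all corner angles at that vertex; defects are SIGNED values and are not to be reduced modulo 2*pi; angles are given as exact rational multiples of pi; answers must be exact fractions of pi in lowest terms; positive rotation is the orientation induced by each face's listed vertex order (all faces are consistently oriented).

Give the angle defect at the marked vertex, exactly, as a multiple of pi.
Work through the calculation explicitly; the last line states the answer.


Sum of corner angles at P3: (5/2)*pi
defect = 2*pi - (5/2)*pi

Answer: defect(P3) = -pi/2


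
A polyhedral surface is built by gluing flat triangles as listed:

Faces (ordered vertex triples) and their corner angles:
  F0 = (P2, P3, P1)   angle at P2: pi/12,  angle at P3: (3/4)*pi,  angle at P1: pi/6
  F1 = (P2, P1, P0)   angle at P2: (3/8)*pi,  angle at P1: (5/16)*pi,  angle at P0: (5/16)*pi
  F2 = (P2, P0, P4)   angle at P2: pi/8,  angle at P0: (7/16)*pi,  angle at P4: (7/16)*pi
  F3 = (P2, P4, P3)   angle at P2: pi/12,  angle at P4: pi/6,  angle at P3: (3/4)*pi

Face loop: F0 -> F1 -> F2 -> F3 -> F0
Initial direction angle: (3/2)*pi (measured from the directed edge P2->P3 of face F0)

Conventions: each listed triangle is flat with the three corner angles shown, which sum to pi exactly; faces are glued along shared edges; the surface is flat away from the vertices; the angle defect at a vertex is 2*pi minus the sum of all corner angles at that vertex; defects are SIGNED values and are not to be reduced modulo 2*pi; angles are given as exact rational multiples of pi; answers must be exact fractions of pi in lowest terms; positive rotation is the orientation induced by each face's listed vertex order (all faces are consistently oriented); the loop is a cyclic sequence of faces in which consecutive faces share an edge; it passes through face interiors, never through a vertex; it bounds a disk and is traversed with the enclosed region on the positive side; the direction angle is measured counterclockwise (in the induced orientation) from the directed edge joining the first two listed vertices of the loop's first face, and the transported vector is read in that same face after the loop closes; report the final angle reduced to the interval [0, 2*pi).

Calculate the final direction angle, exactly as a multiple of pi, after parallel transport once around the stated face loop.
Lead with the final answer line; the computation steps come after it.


Answer: final direction angle = (5/6)*pi

enclosed vertex P2: corner angles sum to (2/3)*pi, defect = 2*pi - (2/3)*pi = (4/3)*pi
final direction = starting direction + enclosed defect total, reduced mod 2*pi (induced orientation)
final angle = (3/2)*pi + (4/3)*pi = (5/6)*pi (mod 2*pi)


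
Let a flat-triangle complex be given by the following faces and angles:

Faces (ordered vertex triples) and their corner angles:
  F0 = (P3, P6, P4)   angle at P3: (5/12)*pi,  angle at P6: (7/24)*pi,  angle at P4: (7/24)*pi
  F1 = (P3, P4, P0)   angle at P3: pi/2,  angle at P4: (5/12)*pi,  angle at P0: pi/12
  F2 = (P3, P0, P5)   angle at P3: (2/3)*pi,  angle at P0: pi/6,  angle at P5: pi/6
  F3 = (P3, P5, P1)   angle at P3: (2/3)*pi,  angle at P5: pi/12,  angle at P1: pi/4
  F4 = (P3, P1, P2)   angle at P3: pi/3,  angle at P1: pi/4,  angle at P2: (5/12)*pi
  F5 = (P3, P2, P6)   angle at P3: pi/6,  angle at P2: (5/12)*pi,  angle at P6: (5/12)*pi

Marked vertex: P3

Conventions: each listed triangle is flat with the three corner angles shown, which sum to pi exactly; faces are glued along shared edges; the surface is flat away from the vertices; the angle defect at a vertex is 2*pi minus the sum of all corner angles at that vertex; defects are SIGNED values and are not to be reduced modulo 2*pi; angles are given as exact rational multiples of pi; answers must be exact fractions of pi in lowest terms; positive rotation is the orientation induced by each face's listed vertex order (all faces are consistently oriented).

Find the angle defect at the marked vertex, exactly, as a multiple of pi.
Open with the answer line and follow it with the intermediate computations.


Answer: defect(P3) = (-3/4)*pi

Sum of corner angles at P3: (11/4)*pi
defect = 2*pi - (11/4)*pi


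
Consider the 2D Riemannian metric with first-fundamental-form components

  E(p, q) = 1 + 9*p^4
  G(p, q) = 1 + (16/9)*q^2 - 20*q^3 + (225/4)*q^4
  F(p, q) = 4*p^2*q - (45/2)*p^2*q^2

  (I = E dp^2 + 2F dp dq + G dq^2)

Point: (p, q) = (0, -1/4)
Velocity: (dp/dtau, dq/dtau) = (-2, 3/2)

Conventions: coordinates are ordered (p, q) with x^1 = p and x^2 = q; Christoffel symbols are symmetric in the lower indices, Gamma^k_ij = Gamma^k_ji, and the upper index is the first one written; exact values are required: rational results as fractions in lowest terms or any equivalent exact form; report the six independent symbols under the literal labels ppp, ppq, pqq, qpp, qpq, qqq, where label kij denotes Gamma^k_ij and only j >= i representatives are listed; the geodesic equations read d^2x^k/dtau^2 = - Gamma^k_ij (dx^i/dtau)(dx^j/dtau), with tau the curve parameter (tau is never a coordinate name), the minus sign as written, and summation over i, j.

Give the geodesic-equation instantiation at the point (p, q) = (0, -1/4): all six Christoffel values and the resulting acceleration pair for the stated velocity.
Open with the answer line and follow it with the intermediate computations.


Answer: Gamma_ppp = 0, Gamma_ppq = 0, Gamma_pqq = 0, Gamma_qpp = 0, Gamma_qpq = 0, Gamma_qqq = -37576/15145; accelerations (d^2p/dtau^2, d^2q/dtau^2) = (0, 84546/15145)

E = 1, F = 0, G = 15145/9216 at the point
E_p = 0, E_q = 0, F_p = 0, F_q = 0, G_p = 0, G_q = -4697/576
EG - F^2 = 15145/9216;  g^inv = (9216/15145) * [[15145/9216, 0], [0, 1]]
first-kind symbols [ij,l] = (1/2)(d_i g_jl + d_j g_il - d_l g_ij): [pp,p] = E_p/2 = 0, [pp,q] = F_p - E_q/2 = 0, [pq,p] = E_q/2 = 0, [pq,q] = G_p/2 = 0, [qq,p] = F_q - G_p/2 = 0, [qq,q] = G_q/2 = -4697/1152
Gamma^p_ij = (G*[ij,p] - F*[ij,q])/(EG - F^2), Gamma^q_ij = (E*[ij,q] - F*[ij,p])/(EG - F^2)
Gamma_ppp = 0, Gamma_ppq = 0, Gamma_pqq = 0, Gamma_qpp = 0, Gamma_qpq = 0, Gamma_qqq = -37576/15145
d^2p/dtau^2 = -(Gamma_ppp*(-2)^2 + 2*Gamma_ppq*(-2)*(3/2) + Gamma_pqq*(3/2)^2) = 0
d^2q/dtau^2 = -(Gamma_qpp*(-2)^2 + 2*Gamma_qpq*(-2)*(3/2) + Gamma_qqq*(3/2)^2) = 84546/15145


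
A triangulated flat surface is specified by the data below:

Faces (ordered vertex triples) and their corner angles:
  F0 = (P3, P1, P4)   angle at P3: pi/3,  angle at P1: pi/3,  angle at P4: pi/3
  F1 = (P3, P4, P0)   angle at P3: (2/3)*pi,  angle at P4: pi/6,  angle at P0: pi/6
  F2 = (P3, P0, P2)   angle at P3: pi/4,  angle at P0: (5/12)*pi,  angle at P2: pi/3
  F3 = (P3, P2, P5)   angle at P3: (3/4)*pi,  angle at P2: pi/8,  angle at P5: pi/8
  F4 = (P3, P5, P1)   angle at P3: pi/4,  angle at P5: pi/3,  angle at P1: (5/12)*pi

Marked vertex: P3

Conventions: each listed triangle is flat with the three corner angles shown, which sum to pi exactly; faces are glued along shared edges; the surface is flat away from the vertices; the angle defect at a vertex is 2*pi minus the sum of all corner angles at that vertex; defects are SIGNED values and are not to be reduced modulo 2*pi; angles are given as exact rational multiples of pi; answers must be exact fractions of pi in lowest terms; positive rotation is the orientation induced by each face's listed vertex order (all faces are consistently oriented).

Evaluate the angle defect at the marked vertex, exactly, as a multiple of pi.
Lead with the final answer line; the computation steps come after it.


Answer: defect(P3) = -pi/4

Sum of corner angles at P3: (9/4)*pi
defect = 2*pi - (9/4)*pi


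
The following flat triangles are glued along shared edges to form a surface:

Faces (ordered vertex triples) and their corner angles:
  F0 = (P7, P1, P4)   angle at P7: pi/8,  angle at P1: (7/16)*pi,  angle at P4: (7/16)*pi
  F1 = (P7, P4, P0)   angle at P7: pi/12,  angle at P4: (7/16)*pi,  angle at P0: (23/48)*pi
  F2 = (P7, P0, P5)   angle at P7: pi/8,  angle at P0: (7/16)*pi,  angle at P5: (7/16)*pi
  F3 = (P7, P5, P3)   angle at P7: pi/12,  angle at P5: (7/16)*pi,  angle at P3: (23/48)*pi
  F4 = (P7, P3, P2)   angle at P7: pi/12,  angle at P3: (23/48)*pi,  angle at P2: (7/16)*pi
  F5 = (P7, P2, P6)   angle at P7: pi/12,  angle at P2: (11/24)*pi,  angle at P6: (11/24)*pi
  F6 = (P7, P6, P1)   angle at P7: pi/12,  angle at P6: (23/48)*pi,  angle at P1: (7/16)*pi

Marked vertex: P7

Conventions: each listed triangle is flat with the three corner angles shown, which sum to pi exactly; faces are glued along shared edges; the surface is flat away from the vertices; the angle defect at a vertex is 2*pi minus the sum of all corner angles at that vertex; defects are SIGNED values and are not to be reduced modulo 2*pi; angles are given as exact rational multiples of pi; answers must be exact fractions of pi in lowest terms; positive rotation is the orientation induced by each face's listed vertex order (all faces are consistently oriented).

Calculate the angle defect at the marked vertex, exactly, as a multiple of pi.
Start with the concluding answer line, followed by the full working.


Answer: defect(P7) = (4/3)*pi

Sum of corner angles at P7: (2/3)*pi
defect = 2*pi - (2/3)*pi


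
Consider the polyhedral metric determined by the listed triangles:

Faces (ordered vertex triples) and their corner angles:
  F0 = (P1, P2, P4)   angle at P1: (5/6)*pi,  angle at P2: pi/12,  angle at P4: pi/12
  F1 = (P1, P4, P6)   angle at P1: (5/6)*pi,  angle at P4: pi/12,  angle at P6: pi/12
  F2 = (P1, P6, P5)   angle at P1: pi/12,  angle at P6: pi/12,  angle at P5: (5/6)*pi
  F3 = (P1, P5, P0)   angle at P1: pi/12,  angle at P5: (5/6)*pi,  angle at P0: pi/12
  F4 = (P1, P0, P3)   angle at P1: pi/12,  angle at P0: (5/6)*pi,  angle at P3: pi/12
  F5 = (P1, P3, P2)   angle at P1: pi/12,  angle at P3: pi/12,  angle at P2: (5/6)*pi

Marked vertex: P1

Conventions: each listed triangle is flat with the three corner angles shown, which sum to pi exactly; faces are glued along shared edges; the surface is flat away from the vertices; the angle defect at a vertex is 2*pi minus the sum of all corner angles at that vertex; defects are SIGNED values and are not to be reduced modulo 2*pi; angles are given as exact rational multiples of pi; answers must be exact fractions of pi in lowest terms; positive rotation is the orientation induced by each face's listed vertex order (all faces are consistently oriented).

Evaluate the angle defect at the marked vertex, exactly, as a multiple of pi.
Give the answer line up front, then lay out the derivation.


Answer: defect(P1) = 0

Sum of corner angles at P1: 2*pi
defect = 2*pi - 2*pi


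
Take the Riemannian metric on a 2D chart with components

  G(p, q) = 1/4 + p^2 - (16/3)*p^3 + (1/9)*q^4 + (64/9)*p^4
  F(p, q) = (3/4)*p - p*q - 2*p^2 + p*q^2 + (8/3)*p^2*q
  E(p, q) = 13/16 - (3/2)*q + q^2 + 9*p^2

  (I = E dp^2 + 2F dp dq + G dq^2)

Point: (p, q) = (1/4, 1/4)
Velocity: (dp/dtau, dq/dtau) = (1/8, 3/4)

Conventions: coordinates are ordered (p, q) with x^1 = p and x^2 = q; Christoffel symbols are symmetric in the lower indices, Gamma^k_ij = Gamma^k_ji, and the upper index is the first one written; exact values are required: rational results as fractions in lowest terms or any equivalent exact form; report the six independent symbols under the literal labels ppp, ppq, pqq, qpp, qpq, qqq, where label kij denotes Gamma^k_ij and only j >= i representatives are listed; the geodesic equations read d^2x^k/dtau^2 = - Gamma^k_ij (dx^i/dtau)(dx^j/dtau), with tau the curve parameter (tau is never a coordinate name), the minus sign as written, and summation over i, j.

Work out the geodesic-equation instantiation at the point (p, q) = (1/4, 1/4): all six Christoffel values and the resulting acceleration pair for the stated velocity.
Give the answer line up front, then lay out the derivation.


Answer: Gamma_ppp = 2564/1245, Gamma_ppq = -1757/3735, Gamma_pqq = 733/11205, Gamma_qpp = 448/415, Gamma_qpq = -4/1245, Gamma_qqq = -4/3735; accelerations (d^2p/dtau^2, d^2q/dtau^2) = (383/19920, -13/830)

E = 17/16, F = 11/192, G = 593/2304 at the point
E_p = 9/2, E_q = -1, F_p = -5/48, F_q = 1/24, G_p = -1/18, G_q = 1/144
EG - F^2 = 415/1536;  g^inv = (1536/415) * [[593/2304, -11/192], [-11/192, 17/16]]
first-kind symbols [ij,l] = (1/2)(d_i g_jl + d_j g_il - d_l g_ij): [pp,p] = E_p/2 = 9/4, [pp,q] = F_p - E_q/2 = 19/48, [pq,p] = E_q/2 = -1/2, [pq,q] = G_p/2 = -1/36, [qq,p] = F_q - G_p/2 = 5/72, [qq,q] = G_q/2 = 1/288
Gamma^p_ij = (G*[ij,p] - F*[ij,q])/(EG - F^2), Gamma^q_ij = (E*[ij,q] - F*[ij,p])/(EG - F^2)
Gamma_ppp = 2564/1245, Gamma_ppq = -1757/3735, Gamma_pqq = 733/11205, Gamma_qpp = 448/415, Gamma_qpq = -4/1245, Gamma_qqq = -4/3735
d^2p/dtau^2 = -(Gamma_ppp*(1/8)^2 + 2*Gamma_ppq*(1/8)*(3/4) + Gamma_pqq*(3/4)^2) = 383/19920
d^2q/dtau^2 = -(Gamma_qpp*(1/8)^2 + 2*Gamma_qpq*(1/8)*(3/4) + Gamma_qqq*(3/4)^2) = -13/830


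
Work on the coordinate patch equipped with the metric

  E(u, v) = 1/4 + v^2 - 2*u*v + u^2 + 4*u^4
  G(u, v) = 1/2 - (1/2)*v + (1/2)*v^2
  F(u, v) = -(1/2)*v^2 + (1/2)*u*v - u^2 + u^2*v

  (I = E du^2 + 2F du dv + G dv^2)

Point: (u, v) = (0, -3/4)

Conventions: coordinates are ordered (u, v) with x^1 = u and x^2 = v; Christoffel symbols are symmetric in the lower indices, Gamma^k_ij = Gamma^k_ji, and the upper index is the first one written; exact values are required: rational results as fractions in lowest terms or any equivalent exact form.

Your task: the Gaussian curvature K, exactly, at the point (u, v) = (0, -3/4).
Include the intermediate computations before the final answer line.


E = 13/16, F = -9/32, G = 37/32, EG - F^2 = 881/1024 at the point
E_u = 3/2, E_v = -3/2, F_u = -3/8, F_v = 3/4, G_u = 0, G_v = -5/4
E_vv = 2, F_uv = 1/2, G_uu = 0
By Brioschi, K is (det M1 - det M2) divided by (EG - F^2) squared.
M1 = [[-E_vv/2 + F_uv - G_uu/2, E_u/2, F_u - E_v/2], [F_v - G_u/2, E, F], [G_v/2, F, G]] = [[-1/2, 3/4, 3/8], [3/4, 13/16, -9/32], [-5/8, -9/32, 37/32]]; det M1 = -1715/2048
M2 = [[0, E_v/2, G_u/2], [E_v/2, E, F], [G_u/2, F, G]] = [[0, -3/4, 0], [-3/4, 13/16, -9/32], [0, -9/32, 37/32]]; det M2 = -333/512
det M1 - det M2 = -383/2048; K = -383/2048 / (881/1024)^2 = -196096/776161

Answer: K = -196096/776161


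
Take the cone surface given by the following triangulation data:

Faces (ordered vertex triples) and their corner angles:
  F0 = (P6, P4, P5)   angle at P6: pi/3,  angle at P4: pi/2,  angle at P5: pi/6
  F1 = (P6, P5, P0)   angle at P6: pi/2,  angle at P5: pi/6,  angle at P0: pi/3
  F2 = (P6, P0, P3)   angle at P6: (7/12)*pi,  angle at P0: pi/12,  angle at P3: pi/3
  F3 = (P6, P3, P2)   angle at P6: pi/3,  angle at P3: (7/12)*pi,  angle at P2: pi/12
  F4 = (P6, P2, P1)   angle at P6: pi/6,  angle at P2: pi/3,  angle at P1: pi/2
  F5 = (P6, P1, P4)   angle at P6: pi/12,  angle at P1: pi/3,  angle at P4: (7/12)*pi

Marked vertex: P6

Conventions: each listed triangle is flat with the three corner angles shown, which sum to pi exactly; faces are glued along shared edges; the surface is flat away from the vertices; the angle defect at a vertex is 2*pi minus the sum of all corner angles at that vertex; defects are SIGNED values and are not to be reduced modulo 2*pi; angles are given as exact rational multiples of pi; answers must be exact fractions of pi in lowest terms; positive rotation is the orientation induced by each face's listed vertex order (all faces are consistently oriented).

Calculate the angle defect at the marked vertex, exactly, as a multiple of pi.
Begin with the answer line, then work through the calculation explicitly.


Answer: defect(P6) = 0

Sum of corner angles at P6: 2*pi
defect = 2*pi - 2*pi


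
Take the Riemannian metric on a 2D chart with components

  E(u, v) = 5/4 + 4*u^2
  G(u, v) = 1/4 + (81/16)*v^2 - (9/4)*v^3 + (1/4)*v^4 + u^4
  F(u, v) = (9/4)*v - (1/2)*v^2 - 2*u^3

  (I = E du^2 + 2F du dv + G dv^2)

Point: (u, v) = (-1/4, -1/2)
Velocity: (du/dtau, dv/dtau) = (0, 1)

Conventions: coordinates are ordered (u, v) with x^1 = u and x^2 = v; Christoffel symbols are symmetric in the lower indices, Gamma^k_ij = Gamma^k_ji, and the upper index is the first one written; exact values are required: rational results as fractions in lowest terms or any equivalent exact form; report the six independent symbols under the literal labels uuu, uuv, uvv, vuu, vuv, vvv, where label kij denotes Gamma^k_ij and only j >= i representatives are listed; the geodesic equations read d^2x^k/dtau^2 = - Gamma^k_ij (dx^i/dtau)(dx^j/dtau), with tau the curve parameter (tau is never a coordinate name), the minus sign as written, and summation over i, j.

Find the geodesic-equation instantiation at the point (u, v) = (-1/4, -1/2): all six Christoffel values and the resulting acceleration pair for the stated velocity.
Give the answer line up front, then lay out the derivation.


Answer: Gamma_uuu = -776/423, Gamma_uuv = -13/423, Gamma_uvv = 785/1128, Gamma_vuu = -608/423, Gamma_vuv = -16/423, Gamma_vvv = -67/47; accelerations (d^2u/dtau^2, d^2v/dtau^2) = (-785/1128, 67/47)

E = 3/2, F = -39/32, G = 465/256 at the point
E_u = -2, E_v = 0, F_u = -3/8, F_v = 11/4, G_u = -1/16, G_v = -55/8
EG - F^2 = 1269/1024;  g^inv = (1024/1269) * [[465/256, 39/32], [39/32, 3/2]]
first-kind symbols [ij,l] = (1/2)(d_i g_jl + d_j g_il - d_l g_ij): [uu,u] = E_u/2 = -1, [uu,v] = F_u - E_v/2 = -3/8, [uv,u] = E_v/2 = 0, [uv,v] = G_u/2 = -1/32, [vv,u] = F_v - G_u/2 = 89/32, [vv,v] = G_v/2 = -55/16
Gamma^u_ij = (G*[ij,u] - F*[ij,v])/(EG - F^2), Gamma^v_ij = (E*[ij,v] - F*[ij,u])/(EG - F^2)
Gamma_uuu = -776/423, Gamma_uuv = -13/423, Gamma_uvv = 785/1128, Gamma_vuu = -608/423, Gamma_vuv = -16/423, Gamma_vvv = -67/47
d^2u/dtau^2 = -(Gamma_uuu*(0)^2 + 2*Gamma_uuv*(0)*(1) + Gamma_uvv*(1)^2) = -785/1128
d^2v/dtau^2 = -(Gamma_vuu*(0)^2 + 2*Gamma_vuv*(0)*(1) + Gamma_vvv*(1)^2) = 67/47


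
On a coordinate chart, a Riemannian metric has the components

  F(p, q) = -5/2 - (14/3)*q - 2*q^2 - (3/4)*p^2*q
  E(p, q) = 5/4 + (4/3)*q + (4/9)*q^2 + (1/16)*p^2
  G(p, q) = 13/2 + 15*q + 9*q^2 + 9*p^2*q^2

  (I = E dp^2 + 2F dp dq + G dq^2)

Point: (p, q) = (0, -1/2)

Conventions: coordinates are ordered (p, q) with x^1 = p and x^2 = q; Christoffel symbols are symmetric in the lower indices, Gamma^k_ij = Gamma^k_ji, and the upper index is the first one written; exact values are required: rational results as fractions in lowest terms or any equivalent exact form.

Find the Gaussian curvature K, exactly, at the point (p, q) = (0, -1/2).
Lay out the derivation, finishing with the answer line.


E = 25/36, F = -2/3, G = 5/4, EG - F^2 = 61/144 at the point
E_p = 0, E_q = 8/9, F_p = 0, F_q = -8/3, G_p = 0, G_q = 6
E_qq = 8/9, F_pq = 0, G_pp = 9/2
Evaluate Brioschi's two determinant matrices M1, M2 and divide by (EG - F^2)^2.
M1 = [[-E_qq/2 + F_pq - G_pp/2, E_p/2, F_p - E_q/2], [F_q - G_p/2, E, F], [G_q/2, F, G]] = [[-97/36, 0, -4/9], [-8/3, 25/36, -2/3], [3, -2/3, 5/4]]; det M1 = -5213/5184
M2 = [[0, E_q/2, G_p/2], [E_q/2, E, F], [G_p/2, F, G]] = [[0, 4/9, 0], [4/9, 25/36, -2/3], [0, -2/3, 5/4]]; det M2 = -20/81
det M1 - det M2 = -437/576; K = -437/576 / (61/144)^2 = -15732/3721

Answer: K = -15732/3721


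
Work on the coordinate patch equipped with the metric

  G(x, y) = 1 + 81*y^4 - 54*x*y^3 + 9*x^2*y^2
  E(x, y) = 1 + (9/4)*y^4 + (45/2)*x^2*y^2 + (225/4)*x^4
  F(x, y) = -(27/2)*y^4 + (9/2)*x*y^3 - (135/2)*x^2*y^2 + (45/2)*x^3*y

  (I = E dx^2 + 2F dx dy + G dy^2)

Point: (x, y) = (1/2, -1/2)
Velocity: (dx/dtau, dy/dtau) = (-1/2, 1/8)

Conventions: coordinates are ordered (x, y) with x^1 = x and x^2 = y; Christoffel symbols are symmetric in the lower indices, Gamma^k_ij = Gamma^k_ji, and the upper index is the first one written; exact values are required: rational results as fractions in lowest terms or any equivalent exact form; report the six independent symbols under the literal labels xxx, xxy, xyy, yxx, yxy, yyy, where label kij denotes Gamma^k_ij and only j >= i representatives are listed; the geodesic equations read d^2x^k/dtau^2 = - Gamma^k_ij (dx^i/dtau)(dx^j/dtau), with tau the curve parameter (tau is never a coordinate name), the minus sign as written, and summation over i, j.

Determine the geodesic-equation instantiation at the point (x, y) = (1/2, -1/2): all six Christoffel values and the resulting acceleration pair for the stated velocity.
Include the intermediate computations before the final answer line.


E = 97/16, F = -27/4, G = 10 at the point
E_x = 135/4, E_y = -27/4, F_x = -207/8, F_y = 225/8, G_x = 9, G_y = -63
EG - F^2 = 241/16;  g^inv = (16/241) * [[10, 27/4], [27/4, 97/16]]
first-kind symbols [ij,l] = (1/2)(d_i g_jl + d_j g_il - d_l g_ij): [xx,x] = E_x/2 = 135/8, [xx,y] = F_x - E_y/2 = -45/2, [xy,x] = E_y/2 = -27/8, [xy,y] = G_x/2 = 9/2, [yy,x] = F_y - G_x/2 = 189/8, [yy,y] = G_y/2 = -63/2
Gamma^x_ij = (G*[ij,x] - F*[ij,y])/(EG - F^2), Gamma^y_ij = (E*[ij,y] - F*[ij,x])/(EG - F^2)
Gamma_xxx = 270/241, Gamma_xxy = -54/241, Gamma_xyy = 378/241, Gamma_yxx = -360/241, Gamma_yxy = 72/241, Gamma_yyy = -504/241
d^2x/dtau^2 = -(Gamma_xxx*(-1/2)^2 + 2*Gamma_xxy*(-1/2)*(1/8) + Gamma_xyy*(1/8)^2) = -2565/7712
d^2y/dtau^2 = -(Gamma_yxx*(-1/2)^2 + 2*Gamma_yxy*(-1/2)*(1/8) + Gamma_yyy*(1/8)^2) = 855/1928

Answer: Gamma_xxx = 270/241, Gamma_xxy = -54/241, Gamma_xyy = 378/241, Gamma_yxx = -360/241, Gamma_yxy = 72/241, Gamma_yyy = -504/241; accelerations (d^2x/dtau^2, d^2y/dtau^2) = (-2565/7712, 855/1928)
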